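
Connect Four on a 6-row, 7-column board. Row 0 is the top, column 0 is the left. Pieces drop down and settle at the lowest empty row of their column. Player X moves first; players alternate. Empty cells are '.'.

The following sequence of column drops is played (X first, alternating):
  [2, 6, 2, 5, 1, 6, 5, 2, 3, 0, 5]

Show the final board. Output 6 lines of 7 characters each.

Move 1: X drops in col 2, lands at row 5
Move 2: O drops in col 6, lands at row 5
Move 3: X drops in col 2, lands at row 4
Move 4: O drops in col 5, lands at row 5
Move 5: X drops in col 1, lands at row 5
Move 6: O drops in col 6, lands at row 4
Move 7: X drops in col 5, lands at row 4
Move 8: O drops in col 2, lands at row 3
Move 9: X drops in col 3, lands at row 5
Move 10: O drops in col 0, lands at row 5
Move 11: X drops in col 5, lands at row 3

Answer: .......
.......
.......
..O..X.
..X..XO
OXXX.OO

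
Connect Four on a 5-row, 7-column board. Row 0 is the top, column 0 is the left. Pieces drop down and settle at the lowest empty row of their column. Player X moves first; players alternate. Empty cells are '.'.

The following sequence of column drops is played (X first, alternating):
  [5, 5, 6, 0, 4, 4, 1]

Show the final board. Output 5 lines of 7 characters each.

Move 1: X drops in col 5, lands at row 4
Move 2: O drops in col 5, lands at row 3
Move 3: X drops in col 6, lands at row 4
Move 4: O drops in col 0, lands at row 4
Move 5: X drops in col 4, lands at row 4
Move 6: O drops in col 4, lands at row 3
Move 7: X drops in col 1, lands at row 4

Answer: .......
.......
.......
....OO.
OX..XXX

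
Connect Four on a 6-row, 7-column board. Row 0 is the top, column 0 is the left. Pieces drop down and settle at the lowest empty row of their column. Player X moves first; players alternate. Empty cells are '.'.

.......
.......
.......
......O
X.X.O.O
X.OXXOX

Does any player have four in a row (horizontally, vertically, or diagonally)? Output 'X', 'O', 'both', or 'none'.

none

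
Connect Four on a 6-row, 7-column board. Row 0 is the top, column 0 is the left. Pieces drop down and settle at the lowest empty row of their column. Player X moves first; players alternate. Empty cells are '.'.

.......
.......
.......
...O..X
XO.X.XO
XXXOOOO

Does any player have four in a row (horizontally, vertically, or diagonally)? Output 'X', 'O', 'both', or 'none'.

O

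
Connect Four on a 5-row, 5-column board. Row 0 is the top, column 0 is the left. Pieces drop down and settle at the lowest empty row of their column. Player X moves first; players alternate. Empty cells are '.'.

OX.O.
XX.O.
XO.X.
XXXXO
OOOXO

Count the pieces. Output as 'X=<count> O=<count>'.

X=10 O=9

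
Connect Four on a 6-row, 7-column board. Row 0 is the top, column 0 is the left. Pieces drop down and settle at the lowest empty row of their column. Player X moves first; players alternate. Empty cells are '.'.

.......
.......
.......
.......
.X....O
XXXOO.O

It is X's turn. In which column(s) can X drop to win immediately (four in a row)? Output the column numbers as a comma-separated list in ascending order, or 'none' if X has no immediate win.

col 0: drop X → no win
col 1: drop X → no win
col 2: drop X → no win
col 3: drop X → no win
col 4: drop X → no win
col 5: drop X → no win
col 6: drop X → no win

Answer: none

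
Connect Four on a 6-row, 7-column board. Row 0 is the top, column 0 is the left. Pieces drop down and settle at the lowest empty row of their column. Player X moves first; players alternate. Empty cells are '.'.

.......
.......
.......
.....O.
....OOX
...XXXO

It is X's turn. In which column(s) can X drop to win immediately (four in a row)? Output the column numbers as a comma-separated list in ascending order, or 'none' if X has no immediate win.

Answer: 2

Derivation:
col 0: drop X → no win
col 1: drop X → no win
col 2: drop X → WIN!
col 3: drop X → no win
col 4: drop X → no win
col 5: drop X → no win
col 6: drop X → no win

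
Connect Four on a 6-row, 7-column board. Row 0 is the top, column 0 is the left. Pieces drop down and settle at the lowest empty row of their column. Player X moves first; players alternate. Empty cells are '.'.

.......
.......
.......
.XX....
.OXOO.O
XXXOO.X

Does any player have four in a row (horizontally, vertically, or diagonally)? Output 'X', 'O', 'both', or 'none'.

none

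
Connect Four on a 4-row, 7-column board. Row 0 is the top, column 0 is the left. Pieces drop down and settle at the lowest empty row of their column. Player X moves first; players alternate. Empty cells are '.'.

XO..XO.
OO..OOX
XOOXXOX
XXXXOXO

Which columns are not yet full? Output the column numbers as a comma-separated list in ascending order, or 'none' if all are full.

col 0: top cell = 'X' → FULL
col 1: top cell = 'O' → FULL
col 2: top cell = '.' → open
col 3: top cell = '.' → open
col 4: top cell = 'X' → FULL
col 5: top cell = 'O' → FULL
col 6: top cell = '.' → open

Answer: 2,3,6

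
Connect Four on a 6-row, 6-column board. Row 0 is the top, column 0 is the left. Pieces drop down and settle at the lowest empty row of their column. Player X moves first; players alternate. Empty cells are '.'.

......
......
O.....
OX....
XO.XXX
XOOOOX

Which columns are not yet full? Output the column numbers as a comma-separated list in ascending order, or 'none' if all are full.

col 0: top cell = '.' → open
col 1: top cell = '.' → open
col 2: top cell = '.' → open
col 3: top cell = '.' → open
col 4: top cell = '.' → open
col 5: top cell = '.' → open

Answer: 0,1,2,3,4,5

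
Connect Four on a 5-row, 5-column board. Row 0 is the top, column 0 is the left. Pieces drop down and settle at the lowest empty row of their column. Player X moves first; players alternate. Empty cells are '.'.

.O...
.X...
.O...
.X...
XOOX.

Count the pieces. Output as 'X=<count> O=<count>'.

X=4 O=4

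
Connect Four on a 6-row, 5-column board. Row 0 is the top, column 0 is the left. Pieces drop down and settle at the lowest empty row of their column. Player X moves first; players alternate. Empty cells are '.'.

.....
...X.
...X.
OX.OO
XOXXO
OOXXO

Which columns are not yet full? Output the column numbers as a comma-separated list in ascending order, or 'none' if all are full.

col 0: top cell = '.' → open
col 1: top cell = '.' → open
col 2: top cell = '.' → open
col 3: top cell = '.' → open
col 4: top cell = '.' → open

Answer: 0,1,2,3,4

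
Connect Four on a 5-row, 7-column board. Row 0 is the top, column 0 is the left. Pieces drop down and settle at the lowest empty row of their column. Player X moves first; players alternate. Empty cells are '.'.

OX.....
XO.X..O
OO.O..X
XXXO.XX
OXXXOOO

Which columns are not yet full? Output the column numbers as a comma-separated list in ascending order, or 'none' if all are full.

Answer: 2,3,4,5,6

Derivation:
col 0: top cell = 'O' → FULL
col 1: top cell = 'X' → FULL
col 2: top cell = '.' → open
col 3: top cell = '.' → open
col 4: top cell = '.' → open
col 5: top cell = '.' → open
col 6: top cell = '.' → open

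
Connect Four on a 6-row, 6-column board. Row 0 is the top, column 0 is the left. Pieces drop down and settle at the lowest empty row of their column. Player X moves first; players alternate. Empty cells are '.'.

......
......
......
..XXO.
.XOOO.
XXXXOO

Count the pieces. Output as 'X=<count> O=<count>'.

X=7 O=6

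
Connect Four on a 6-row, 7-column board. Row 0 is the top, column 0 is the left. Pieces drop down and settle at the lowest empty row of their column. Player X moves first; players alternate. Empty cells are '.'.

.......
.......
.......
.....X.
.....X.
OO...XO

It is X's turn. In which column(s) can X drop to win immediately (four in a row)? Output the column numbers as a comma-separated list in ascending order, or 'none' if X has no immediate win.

Answer: 5

Derivation:
col 0: drop X → no win
col 1: drop X → no win
col 2: drop X → no win
col 3: drop X → no win
col 4: drop X → no win
col 5: drop X → WIN!
col 6: drop X → no win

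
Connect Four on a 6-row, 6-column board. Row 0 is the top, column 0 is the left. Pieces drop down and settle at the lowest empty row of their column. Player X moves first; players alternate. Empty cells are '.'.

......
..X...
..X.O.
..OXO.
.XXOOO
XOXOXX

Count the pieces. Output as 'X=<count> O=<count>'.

X=9 O=8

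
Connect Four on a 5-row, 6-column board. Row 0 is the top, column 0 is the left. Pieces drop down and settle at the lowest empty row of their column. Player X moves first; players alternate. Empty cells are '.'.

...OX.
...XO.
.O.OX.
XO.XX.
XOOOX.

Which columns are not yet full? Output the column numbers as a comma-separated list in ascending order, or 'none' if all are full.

Answer: 0,1,2,5

Derivation:
col 0: top cell = '.' → open
col 1: top cell = '.' → open
col 2: top cell = '.' → open
col 3: top cell = 'O' → FULL
col 4: top cell = 'X' → FULL
col 5: top cell = '.' → open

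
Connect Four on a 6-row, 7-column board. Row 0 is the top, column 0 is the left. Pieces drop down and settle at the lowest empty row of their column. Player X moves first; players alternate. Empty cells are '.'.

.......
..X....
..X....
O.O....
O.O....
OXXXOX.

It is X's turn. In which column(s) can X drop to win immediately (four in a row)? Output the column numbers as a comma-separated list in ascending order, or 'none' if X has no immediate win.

Answer: none

Derivation:
col 0: drop X → no win
col 1: drop X → no win
col 2: drop X → no win
col 3: drop X → no win
col 4: drop X → no win
col 5: drop X → no win
col 6: drop X → no win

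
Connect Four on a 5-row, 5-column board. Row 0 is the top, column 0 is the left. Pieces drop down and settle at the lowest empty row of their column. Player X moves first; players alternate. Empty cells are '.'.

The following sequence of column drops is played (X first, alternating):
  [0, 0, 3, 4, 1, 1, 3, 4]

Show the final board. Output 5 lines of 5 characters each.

Move 1: X drops in col 0, lands at row 4
Move 2: O drops in col 0, lands at row 3
Move 3: X drops in col 3, lands at row 4
Move 4: O drops in col 4, lands at row 4
Move 5: X drops in col 1, lands at row 4
Move 6: O drops in col 1, lands at row 3
Move 7: X drops in col 3, lands at row 3
Move 8: O drops in col 4, lands at row 3

Answer: .....
.....
.....
OO.XO
XX.XO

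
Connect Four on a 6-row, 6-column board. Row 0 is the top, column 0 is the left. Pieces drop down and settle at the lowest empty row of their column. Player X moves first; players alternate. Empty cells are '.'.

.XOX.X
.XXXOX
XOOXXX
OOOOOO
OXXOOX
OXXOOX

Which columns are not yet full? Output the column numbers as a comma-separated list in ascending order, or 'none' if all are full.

col 0: top cell = '.' → open
col 1: top cell = 'X' → FULL
col 2: top cell = 'O' → FULL
col 3: top cell = 'X' → FULL
col 4: top cell = '.' → open
col 5: top cell = 'X' → FULL

Answer: 0,4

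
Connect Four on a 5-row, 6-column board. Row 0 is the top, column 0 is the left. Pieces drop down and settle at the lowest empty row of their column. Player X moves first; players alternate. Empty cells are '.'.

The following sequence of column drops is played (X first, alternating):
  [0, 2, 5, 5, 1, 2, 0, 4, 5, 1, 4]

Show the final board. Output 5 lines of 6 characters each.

Move 1: X drops in col 0, lands at row 4
Move 2: O drops in col 2, lands at row 4
Move 3: X drops in col 5, lands at row 4
Move 4: O drops in col 5, lands at row 3
Move 5: X drops in col 1, lands at row 4
Move 6: O drops in col 2, lands at row 3
Move 7: X drops in col 0, lands at row 3
Move 8: O drops in col 4, lands at row 4
Move 9: X drops in col 5, lands at row 2
Move 10: O drops in col 1, lands at row 3
Move 11: X drops in col 4, lands at row 3

Answer: ......
......
.....X
XOO.XO
XXO.OX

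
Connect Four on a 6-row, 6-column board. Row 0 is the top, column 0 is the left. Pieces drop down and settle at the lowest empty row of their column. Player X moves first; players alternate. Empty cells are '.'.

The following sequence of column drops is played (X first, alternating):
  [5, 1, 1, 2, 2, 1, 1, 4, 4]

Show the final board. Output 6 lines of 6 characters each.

Move 1: X drops in col 5, lands at row 5
Move 2: O drops in col 1, lands at row 5
Move 3: X drops in col 1, lands at row 4
Move 4: O drops in col 2, lands at row 5
Move 5: X drops in col 2, lands at row 4
Move 6: O drops in col 1, lands at row 3
Move 7: X drops in col 1, lands at row 2
Move 8: O drops in col 4, lands at row 5
Move 9: X drops in col 4, lands at row 4

Answer: ......
......
.X....
.O....
.XX.X.
.OO.OX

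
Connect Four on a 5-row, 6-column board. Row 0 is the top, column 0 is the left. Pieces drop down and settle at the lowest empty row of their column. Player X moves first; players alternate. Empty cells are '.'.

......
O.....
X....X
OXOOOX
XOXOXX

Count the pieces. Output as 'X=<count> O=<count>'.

X=8 O=7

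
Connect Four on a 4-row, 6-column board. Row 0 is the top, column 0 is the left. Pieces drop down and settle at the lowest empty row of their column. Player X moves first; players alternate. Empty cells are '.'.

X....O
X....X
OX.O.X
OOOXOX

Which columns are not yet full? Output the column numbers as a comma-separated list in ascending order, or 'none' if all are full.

col 0: top cell = 'X' → FULL
col 1: top cell = '.' → open
col 2: top cell = '.' → open
col 3: top cell = '.' → open
col 4: top cell = '.' → open
col 5: top cell = 'O' → FULL

Answer: 1,2,3,4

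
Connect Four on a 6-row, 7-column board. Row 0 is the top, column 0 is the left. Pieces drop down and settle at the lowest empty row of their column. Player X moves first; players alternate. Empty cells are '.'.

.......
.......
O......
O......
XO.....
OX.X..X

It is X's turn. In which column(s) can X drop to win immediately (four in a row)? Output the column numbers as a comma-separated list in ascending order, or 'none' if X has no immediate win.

Answer: none

Derivation:
col 0: drop X → no win
col 1: drop X → no win
col 2: drop X → no win
col 3: drop X → no win
col 4: drop X → no win
col 5: drop X → no win
col 6: drop X → no win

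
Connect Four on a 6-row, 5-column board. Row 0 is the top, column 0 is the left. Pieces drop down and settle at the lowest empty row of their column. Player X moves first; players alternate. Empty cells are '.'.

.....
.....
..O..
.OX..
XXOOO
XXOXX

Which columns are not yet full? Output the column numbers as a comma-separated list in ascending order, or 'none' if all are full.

col 0: top cell = '.' → open
col 1: top cell = '.' → open
col 2: top cell = '.' → open
col 3: top cell = '.' → open
col 4: top cell = '.' → open

Answer: 0,1,2,3,4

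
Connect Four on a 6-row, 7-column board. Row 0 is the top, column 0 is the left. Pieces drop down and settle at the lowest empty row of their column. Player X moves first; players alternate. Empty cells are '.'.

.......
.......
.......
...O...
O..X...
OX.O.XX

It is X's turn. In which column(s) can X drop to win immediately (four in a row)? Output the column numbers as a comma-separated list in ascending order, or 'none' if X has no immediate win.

col 0: drop X → no win
col 1: drop X → no win
col 2: drop X → no win
col 3: drop X → no win
col 4: drop X → no win
col 5: drop X → no win
col 6: drop X → no win

Answer: none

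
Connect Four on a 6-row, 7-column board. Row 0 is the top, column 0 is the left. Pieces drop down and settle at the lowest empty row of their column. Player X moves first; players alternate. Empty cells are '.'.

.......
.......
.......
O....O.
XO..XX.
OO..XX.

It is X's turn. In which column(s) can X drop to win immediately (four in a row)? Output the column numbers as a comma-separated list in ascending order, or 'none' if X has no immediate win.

Answer: none

Derivation:
col 0: drop X → no win
col 1: drop X → no win
col 2: drop X → no win
col 3: drop X → no win
col 4: drop X → no win
col 5: drop X → no win
col 6: drop X → no win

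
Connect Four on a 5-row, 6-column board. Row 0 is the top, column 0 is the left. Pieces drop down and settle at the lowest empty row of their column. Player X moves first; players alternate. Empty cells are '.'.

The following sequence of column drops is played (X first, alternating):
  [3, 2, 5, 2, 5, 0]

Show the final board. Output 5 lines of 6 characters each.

Answer: ......
......
......
..O..X
O.OX.X

Derivation:
Move 1: X drops in col 3, lands at row 4
Move 2: O drops in col 2, lands at row 4
Move 3: X drops in col 5, lands at row 4
Move 4: O drops in col 2, lands at row 3
Move 5: X drops in col 5, lands at row 3
Move 6: O drops in col 0, lands at row 4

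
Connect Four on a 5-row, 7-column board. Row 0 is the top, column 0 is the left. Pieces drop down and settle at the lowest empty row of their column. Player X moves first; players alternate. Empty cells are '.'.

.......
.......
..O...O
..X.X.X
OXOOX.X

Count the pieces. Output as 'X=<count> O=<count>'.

X=6 O=5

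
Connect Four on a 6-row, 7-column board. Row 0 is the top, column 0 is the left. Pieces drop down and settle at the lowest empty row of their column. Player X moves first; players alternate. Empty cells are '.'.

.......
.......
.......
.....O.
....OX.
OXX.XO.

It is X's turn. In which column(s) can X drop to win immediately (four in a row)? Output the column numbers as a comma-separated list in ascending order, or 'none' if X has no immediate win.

col 0: drop X → no win
col 1: drop X → no win
col 2: drop X → no win
col 3: drop X → WIN!
col 4: drop X → no win
col 5: drop X → no win
col 6: drop X → no win

Answer: 3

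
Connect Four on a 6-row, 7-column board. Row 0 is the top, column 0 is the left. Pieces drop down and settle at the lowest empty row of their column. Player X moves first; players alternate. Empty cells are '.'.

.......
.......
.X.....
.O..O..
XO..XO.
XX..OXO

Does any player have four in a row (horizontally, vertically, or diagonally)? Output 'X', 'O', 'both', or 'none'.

none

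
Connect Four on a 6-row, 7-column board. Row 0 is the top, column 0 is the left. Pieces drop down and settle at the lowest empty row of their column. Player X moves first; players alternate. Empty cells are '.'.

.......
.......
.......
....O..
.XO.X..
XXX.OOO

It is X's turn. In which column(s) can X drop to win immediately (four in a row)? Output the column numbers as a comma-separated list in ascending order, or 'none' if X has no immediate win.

col 0: drop X → no win
col 1: drop X → no win
col 2: drop X → no win
col 3: drop X → WIN!
col 4: drop X → no win
col 5: drop X → no win
col 6: drop X → no win

Answer: 3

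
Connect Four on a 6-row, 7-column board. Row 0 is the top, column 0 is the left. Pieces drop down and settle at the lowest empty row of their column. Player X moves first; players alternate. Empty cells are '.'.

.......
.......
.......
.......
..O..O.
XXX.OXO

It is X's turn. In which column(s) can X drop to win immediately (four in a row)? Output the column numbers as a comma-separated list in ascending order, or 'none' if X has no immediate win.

col 0: drop X → no win
col 1: drop X → no win
col 2: drop X → no win
col 3: drop X → WIN!
col 4: drop X → no win
col 5: drop X → no win
col 6: drop X → no win

Answer: 3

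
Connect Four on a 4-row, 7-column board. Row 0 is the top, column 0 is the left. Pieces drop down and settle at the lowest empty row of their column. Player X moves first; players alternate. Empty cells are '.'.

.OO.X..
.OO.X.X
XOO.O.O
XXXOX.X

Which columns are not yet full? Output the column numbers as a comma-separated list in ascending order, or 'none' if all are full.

Answer: 0,3,5,6

Derivation:
col 0: top cell = '.' → open
col 1: top cell = 'O' → FULL
col 2: top cell = 'O' → FULL
col 3: top cell = '.' → open
col 4: top cell = 'X' → FULL
col 5: top cell = '.' → open
col 6: top cell = '.' → open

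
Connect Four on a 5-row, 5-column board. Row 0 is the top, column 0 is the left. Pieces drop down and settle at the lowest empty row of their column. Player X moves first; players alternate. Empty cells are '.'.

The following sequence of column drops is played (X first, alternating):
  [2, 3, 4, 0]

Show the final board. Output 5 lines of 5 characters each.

Move 1: X drops in col 2, lands at row 4
Move 2: O drops in col 3, lands at row 4
Move 3: X drops in col 4, lands at row 4
Move 4: O drops in col 0, lands at row 4

Answer: .....
.....
.....
.....
O.XOX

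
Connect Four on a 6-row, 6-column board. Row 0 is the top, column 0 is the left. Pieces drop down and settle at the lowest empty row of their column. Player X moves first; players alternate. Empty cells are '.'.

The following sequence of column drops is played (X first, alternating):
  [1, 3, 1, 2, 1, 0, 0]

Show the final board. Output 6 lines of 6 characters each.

Answer: ......
......
......
.X....
XX....
OXOO..

Derivation:
Move 1: X drops in col 1, lands at row 5
Move 2: O drops in col 3, lands at row 5
Move 3: X drops in col 1, lands at row 4
Move 4: O drops in col 2, lands at row 5
Move 5: X drops in col 1, lands at row 3
Move 6: O drops in col 0, lands at row 5
Move 7: X drops in col 0, lands at row 4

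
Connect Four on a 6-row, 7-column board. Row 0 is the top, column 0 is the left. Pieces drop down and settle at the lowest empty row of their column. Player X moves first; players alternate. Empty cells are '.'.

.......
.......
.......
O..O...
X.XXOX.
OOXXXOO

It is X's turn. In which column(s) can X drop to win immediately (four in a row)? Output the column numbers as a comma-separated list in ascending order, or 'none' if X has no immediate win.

col 0: drop X → no win
col 1: drop X → WIN!
col 2: drop X → no win
col 3: drop X → no win
col 4: drop X → no win
col 5: drop X → no win
col 6: drop X → no win

Answer: 1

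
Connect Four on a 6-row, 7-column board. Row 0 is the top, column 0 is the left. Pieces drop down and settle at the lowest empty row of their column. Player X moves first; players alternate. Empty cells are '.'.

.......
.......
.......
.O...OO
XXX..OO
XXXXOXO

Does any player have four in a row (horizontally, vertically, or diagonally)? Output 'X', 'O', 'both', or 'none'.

X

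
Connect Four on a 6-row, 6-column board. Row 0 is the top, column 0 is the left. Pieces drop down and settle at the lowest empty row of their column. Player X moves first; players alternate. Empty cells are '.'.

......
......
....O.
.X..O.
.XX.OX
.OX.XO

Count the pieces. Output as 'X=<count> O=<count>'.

X=6 O=5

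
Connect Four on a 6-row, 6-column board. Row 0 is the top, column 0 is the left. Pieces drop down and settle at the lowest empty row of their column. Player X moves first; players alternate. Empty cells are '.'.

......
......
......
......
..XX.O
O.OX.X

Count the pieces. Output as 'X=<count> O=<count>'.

X=4 O=3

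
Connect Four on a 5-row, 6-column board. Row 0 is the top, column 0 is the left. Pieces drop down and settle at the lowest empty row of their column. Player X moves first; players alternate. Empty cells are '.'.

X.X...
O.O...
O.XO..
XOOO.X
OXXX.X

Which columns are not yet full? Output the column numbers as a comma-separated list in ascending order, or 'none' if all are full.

Answer: 1,3,4,5

Derivation:
col 0: top cell = 'X' → FULL
col 1: top cell = '.' → open
col 2: top cell = 'X' → FULL
col 3: top cell = '.' → open
col 4: top cell = '.' → open
col 5: top cell = '.' → open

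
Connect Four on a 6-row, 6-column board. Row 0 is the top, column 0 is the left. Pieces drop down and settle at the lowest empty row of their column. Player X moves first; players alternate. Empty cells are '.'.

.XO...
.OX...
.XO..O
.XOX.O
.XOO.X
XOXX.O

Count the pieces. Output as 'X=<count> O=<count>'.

X=10 O=10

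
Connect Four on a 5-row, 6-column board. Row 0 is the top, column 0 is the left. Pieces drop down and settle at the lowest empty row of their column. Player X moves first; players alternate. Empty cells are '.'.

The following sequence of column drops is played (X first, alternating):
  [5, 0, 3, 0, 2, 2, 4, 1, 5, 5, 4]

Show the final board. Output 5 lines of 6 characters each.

Move 1: X drops in col 5, lands at row 4
Move 2: O drops in col 0, lands at row 4
Move 3: X drops in col 3, lands at row 4
Move 4: O drops in col 0, lands at row 3
Move 5: X drops in col 2, lands at row 4
Move 6: O drops in col 2, lands at row 3
Move 7: X drops in col 4, lands at row 4
Move 8: O drops in col 1, lands at row 4
Move 9: X drops in col 5, lands at row 3
Move 10: O drops in col 5, lands at row 2
Move 11: X drops in col 4, lands at row 3

Answer: ......
......
.....O
O.O.XX
OOXXXX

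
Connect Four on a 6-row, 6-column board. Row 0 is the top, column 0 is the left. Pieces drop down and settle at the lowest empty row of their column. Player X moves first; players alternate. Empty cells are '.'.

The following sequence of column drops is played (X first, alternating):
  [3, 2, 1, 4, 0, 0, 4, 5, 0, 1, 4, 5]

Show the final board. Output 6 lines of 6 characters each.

Answer: ......
......
......
X...X.
OO..XO
XXOXOO

Derivation:
Move 1: X drops in col 3, lands at row 5
Move 2: O drops in col 2, lands at row 5
Move 3: X drops in col 1, lands at row 5
Move 4: O drops in col 4, lands at row 5
Move 5: X drops in col 0, lands at row 5
Move 6: O drops in col 0, lands at row 4
Move 7: X drops in col 4, lands at row 4
Move 8: O drops in col 5, lands at row 5
Move 9: X drops in col 0, lands at row 3
Move 10: O drops in col 1, lands at row 4
Move 11: X drops in col 4, lands at row 3
Move 12: O drops in col 5, lands at row 4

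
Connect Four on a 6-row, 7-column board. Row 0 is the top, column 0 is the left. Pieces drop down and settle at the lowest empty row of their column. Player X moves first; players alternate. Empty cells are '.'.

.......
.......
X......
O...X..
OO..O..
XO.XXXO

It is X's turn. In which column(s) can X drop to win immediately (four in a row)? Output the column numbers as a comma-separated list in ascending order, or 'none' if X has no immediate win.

col 0: drop X → no win
col 1: drop X → no win
col 2: drop X → WIN!
col 3: drop X → no win
col 4: drop X → no win
col 5: drop X → no win
col 6: drop X → no win

Answer: 2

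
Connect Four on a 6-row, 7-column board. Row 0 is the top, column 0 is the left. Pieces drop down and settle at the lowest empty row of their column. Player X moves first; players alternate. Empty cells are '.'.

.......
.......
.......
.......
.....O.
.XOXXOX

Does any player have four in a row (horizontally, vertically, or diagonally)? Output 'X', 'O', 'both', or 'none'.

none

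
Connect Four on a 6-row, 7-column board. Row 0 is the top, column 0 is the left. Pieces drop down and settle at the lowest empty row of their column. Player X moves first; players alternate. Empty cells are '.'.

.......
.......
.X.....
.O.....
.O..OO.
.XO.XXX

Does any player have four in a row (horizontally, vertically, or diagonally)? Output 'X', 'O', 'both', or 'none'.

none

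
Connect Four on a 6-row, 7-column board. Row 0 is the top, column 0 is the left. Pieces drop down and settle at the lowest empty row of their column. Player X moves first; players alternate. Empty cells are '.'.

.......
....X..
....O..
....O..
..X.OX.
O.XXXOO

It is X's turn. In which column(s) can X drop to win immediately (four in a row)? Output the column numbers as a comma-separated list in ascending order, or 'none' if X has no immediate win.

col 0: drop X → no win
col 1: drop X → WIN!
col 2: drop X → no win
col 3: drop X → no win
col 4: drop X → no win
col 5: drop X → no win
col 6: drop X → no win

Answer: 1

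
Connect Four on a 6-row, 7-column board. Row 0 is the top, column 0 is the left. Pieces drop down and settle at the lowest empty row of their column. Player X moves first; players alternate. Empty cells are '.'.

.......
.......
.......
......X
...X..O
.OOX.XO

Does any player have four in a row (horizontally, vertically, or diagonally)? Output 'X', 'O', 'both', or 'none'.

none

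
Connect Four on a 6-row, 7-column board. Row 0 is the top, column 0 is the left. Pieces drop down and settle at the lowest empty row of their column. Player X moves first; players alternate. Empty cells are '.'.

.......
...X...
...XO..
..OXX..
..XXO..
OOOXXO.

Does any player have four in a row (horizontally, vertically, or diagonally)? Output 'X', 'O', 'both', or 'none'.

X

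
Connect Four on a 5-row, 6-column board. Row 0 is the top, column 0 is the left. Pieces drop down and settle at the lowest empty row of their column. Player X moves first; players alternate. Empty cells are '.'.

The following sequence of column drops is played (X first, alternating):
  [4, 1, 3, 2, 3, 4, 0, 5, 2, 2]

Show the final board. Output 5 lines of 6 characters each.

Move 1: X drops in col 4, lands at row 4
Move 2: O drops in col 1, lands at row 4
Move 3: X drops in col 3, lands at row 4
Move 4: O drops in col 2, lands at row 4
Move 5: X drops in col 3, lands at row 3
Move 6: O drops in col 4, lands at row 3
Move 7: X drops in col 0, lands at row 4
Move 8: O drops in col 5, lands at row 4
Move 9: X drops in col 2, lands at row 3
Move 10: O drops in col 2, lands at row 2

Answer: ......
......
..O...
..XXO.
XOOXXO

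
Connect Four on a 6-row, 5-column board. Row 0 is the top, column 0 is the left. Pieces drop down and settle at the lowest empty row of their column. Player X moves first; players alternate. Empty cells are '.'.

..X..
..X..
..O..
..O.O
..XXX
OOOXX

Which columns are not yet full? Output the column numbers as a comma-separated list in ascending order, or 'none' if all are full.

col 0: top cell = '.' → open
col 1: top cell = '.' → open
col 2: top cell = 'X' → FULL
col 3: top cell = '.' → open
col 4: top cell = '.' → open

Answer: 0,1,3,4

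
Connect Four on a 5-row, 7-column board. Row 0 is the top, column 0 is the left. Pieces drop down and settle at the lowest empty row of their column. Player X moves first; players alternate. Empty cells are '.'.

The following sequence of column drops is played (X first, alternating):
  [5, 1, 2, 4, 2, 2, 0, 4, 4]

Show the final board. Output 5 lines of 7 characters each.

Answer: .......
.......
..O.X..
..X.O..
XOX.OX.

Derivation:
Move 1: X drops in col 5, lands at row 4
Move 2: O drops in col 1, lands at row 4
Move 3: X drops in col 2, lands at row 4
Move 4: O drops in col 4, lands at row 4
Move 5: X drops in col 2, lands at row 3
Move 6: O drops in col 2, lands at row 2
Move 7: X drops in col 0, lands at row 4
Move 8: O drops in col 4, lands at row 3
Move 9: X drops in col 4, lands at row 2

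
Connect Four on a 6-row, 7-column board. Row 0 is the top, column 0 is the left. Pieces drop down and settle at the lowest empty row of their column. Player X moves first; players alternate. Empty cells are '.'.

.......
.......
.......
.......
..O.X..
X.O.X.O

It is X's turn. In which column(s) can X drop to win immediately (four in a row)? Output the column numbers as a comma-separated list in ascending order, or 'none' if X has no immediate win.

col 0: drop X → no win
col 1: drop X → no win
col 2: drop X → no win
col 3: drop X → no win
col 4: drop X → no win
col 5: drop X → no win
col 6: drop X → no win

Answer: none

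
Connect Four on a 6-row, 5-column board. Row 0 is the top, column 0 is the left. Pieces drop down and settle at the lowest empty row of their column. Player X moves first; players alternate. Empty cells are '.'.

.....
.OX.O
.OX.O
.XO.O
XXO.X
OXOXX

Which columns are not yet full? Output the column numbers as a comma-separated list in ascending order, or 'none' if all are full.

col 0: top cell = '.' → open
col 1: top cell = '.' → open
col 2: top cell = '.' → open
col 3: top cell = '.' → open
col 4: top cell = '.' → open

Answer: 0,1,2,3,4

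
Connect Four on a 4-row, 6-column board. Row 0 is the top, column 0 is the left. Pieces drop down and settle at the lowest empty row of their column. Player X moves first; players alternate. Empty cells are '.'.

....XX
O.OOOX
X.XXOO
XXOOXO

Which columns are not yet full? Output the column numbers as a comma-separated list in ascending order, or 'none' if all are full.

col 0: top cell = '.' → open
col 1: top cell = '.' → open
col 2: top cell = '.' → open
col 3: top cell = '.' → open
col 4: top cell = 'X' → FULL
col 5: top cell = 'X' → FULL

Answer: 0,1,2,3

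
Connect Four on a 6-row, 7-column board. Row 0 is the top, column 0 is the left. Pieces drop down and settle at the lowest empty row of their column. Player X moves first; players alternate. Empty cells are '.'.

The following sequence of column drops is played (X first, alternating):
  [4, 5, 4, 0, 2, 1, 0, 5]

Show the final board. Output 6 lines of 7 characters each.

Answer: .......
.......
.......
.......
X...XO.
OOX.XO.

Derivation:
Move 1: X drops in col 4, lands at row 5
Move 2: O drops in col 5, lands at row 5
Move 3: X drops in col 4, lands at row 4
Move 4: O drops in col 0, lands at row 5
Move 5: X drops in col 2, lands at row 5
Move 6: O drops in col 1, lands at row 5
Move 7: X drops in col 0, lands at row 4
Move 8: O drops in col 5, lands at row 4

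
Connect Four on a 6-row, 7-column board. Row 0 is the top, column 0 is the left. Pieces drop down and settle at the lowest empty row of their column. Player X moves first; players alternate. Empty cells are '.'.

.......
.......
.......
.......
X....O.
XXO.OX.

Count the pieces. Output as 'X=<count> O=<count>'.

X=4 O=3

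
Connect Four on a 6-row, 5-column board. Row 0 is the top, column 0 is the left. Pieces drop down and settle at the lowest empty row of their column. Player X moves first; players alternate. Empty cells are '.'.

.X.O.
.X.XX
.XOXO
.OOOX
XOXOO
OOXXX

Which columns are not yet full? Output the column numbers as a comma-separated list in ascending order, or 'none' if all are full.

col 0: top cell = '.' → open
col 1: top cell = 'X' → FULL
col 2: top cell = '.' → open
col 3: top cell = 'O' → FULL
col 4: top cell = '.' → open

Answer: 0,2,4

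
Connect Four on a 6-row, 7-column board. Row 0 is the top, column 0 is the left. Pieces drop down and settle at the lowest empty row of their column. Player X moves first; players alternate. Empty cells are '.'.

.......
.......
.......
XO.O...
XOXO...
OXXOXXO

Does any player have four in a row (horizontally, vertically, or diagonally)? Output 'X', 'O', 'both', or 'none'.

none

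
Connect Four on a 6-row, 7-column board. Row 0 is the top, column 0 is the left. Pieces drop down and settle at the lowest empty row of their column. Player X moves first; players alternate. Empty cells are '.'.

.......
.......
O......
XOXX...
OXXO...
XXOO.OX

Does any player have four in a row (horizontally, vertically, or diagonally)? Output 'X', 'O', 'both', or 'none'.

none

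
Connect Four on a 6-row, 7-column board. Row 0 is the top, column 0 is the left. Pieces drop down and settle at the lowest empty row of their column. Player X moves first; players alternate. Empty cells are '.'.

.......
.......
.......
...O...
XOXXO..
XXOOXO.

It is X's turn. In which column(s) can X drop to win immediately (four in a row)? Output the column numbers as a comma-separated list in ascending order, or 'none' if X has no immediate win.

Answer: none

Derivation:
col 0: drop X → no win
col 1: drop X → no win
col 2: drop X → no win
col 3: drop X → no win
col 4: drop X → no win
col 5: drop X → no win
col 6: drop X → no win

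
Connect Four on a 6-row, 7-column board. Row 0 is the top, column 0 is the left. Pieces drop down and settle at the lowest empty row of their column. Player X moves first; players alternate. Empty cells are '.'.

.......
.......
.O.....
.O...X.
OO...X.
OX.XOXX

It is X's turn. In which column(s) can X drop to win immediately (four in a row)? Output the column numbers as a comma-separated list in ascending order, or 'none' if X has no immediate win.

Answer: 5

Derivation:
col 0: drop X → no win
col 1: drop X → no win
col 2: drop X → no win
col 3: drop X → no win
col 4: drop X → no win
col 5: drop X → WIN!
col 6: drop X → no win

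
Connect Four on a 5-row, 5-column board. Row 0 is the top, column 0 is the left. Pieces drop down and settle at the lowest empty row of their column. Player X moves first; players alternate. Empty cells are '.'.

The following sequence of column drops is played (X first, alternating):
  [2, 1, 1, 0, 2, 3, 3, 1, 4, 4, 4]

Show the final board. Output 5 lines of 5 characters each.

Move 1: X drops in col 2, lands at row 4
Move 2: O drops in col 1, lands at row 4
Move 3: X drops in col 1, lands at row 3
Move 4: O drops in col 0, lands at row 4
Move 5: X drops in col 2, lands at row 3
Move 6: O drops in col 3, lands at row 4
Move 7: X drops in col 3, lands at row 3
Move 8: O drops in col 1, lands at row 2
Move 9: X drops in col 4, lands at row 4
Move 10: O drops in col 4, lands at row 3
Move 11: X drops in col 4, lands at row 2

Answer: .....
.....
.O..X
.XXXO
OOXOX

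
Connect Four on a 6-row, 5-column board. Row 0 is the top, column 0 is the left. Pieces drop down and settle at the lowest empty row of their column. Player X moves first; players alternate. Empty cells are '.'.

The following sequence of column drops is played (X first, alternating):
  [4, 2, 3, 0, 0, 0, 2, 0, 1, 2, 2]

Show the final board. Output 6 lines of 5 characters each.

Answer: .....
.....
O.X..
O.O..
X.X..
OXOXX

Derivation:
Move 1: X drops in col 4, lands at row 5
Move 2: O drops in col 2, lands at row 5
Move 3: X drops in col 3, lands at row 5
Move 4: O drops in col 0, lands at row 5
Move 5: X drops in col 0, lands at row 4
Move 6: O drops in col 0, lands at row 3
Move 7: X drops in col 2, lands at row 4
Move 8: O drops in col 0, lands at row 2
Move 9: X drops in col 1, lands at row 5
Move 10: O drops in col 2, lands at row 3
Move 11: X drops in col 2, lands at row 2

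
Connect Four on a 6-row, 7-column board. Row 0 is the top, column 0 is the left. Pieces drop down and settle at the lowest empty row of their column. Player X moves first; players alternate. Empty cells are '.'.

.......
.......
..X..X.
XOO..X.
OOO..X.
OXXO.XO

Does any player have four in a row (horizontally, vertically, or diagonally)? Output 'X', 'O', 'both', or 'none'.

X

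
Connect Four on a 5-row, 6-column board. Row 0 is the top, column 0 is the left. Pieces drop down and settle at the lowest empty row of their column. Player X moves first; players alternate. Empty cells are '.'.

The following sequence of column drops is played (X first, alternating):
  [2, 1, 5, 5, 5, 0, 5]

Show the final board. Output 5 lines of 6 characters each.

Answer: ......
.....X
.....X
.....O
OOX..X

Derivation:
Move 1: X drops in col 2, lands at row 4
Move 2: O drops in col 1, lands at row 4
Move 3: X drops in col 5, lands at row 4
Move 4: O drops in col 5, lands at row 3
Move 5: X drops in col 5, lands at row 2
Move 6: O drops in col 0, lands at row 4
Move 7: X drops in col 5, lands at row 1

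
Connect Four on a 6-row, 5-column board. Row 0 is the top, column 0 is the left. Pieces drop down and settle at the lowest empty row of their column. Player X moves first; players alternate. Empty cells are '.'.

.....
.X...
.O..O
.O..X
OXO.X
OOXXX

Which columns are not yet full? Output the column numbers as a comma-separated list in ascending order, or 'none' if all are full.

col 0: top cell = '.' → open
col 1: top cell = '.' → open
col 2: top cell = '.' → open
col 3: top cell = '.' → open
col 4: top cell = '.' → open

Answer: 0,1,2,3,4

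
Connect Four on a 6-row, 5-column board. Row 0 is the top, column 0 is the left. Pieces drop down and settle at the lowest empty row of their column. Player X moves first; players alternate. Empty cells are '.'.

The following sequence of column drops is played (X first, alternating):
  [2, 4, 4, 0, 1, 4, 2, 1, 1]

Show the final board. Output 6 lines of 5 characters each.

Move 1: X drops in col 2, lands at row 5
Move 2: O drops in col 4, lands at row 5
Move 3: X drops in col 4, lands at row 4
Move 4: O drops in col 0, lands at row 5
Move 5: X drops in col 1, lands at row 5
Move 6: O drops in col 4, lands at row 3
Move 7: X drops in col 2, lands at row 4
Move 8: O drops in col 1, lands at row 4
Move 9: X drops in col 1, lands at row 3

Answer: .....
.....
.....
.X..O
.OX.X
OXX.O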